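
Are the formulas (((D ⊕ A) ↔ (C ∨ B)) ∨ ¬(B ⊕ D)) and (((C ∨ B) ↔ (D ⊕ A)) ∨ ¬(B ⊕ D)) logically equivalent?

equivalent

A | B | C | D || φ | ψ
T | T | T | T || T | T
T | T | T | F || T | T
T | T | F | T || T | T
T | T | F | F || T | T
T | F | T | T || F | F
T | F | T | F || T | T
T | F | F | T || T | T
T | F | F | F || T | T
F | T | T | T || T | T
F | T | T | F || F | F
F | T | F | T || T | T
F | T | F | F || F | F
F | F | T | T || T | T
F | F | T | F || T | T
F | F | F | T || F | F
F | F | F | F || T | T
The columns for φ and ψ agree on every row, so they are logically equivalent.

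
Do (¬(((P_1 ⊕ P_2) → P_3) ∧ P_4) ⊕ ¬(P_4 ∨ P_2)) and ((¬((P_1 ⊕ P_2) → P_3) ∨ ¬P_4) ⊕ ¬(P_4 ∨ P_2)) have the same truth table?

equivalent

P_1 | P_2 | P_3 | P_4 || φ | ψ
 F  |  F  |  F  |  F  || F | F
 F  |  F  |  F  |  T  || F | F
 F  |  F  |  T  |  F  || F | F
 F  |  F  |  T  |  T  || F | F
 F  |  T  |  F  |  F  || T | T
 F  |  T  |  F  |  T  || T | T
 F  |  T  |  T  |  F  || T | T
 F  |  T  |  T  |  T  || F | F
 T  |  F  |  F  |  F  || F | F
 T  |  F  |  F  |  T  || T | T
 T  |  F  |  T  |  F  || F | F
 T  |  F  |  T  |  T  || F | F
 T  |  T  |  F  |  F  || T | T
 T  |  T  |  F  |  T  || F | F
 T  |  T  |  T  |  F  || T | T
 T  |  T  |  T  |  T  || F | F
The columns for φ and ψ agree on every row, so they are logically equivalent.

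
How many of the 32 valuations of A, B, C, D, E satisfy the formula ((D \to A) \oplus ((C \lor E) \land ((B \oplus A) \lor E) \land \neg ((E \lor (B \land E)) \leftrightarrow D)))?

16

A | B | C | D | E || φ
0 | 0 | 0 | 0 | 0 || 1
0 | 0 | 0 | 0 | 1 || 0
0 | 0 | 0 | 1 | 0 || 0
0 | 0 | 0 | 1 | 1 || 0
0 | 0 | 1 | 0 | 0 || 1
0 | 0 | 1 | 0 | 1 || 0
0 | 0 | 1 | 1 | 0 || 0
0 | 0 | 1 | 1 | 1 || 0
0 | 1 | 0 | 0 | 0 || 1
0 | 1 | 0 | 0 | 1 || 0
0 | 1 | 0 | 1 | 0 || 0
0 | 1 | 0 | 1 | 1 || 0
0 | 1 | 1 | 0 | 0 || 1
0 | 1 | 1 | 0 | 1 || 0
0 | 1 | 1 | 1 | 0 || 1
0 | 1 | 1 | 1 | 1 || 0
1 | 0 | 0 | 0 | 0 || 1
1 | 0 | 0 | 0 | 1 || 0
1 | 0 | 0 | 1 | 0 || 1
1 | 0 | 0 | 1 | 1 || 1
1 | 0 | 1 | 0 | 0 || 1
1 | 0 | 1 | 0 | 1 || 0
1 | 0 | 1 | 1 | 0 || 0
1 | 0 | 1 | 1 | 1 || 1
1 | 1 | 0 | 0 | 0 || 1
1 | 1 | 0 | 0 | 1 || 0
1 | 1 | 0 | 1 | 0 || 1
1 | 1 | 0 | 1 | 1 || 1
1 | 1 | 1 | 0 | 0 || 1
1 | 1 | 1 | 0 | 1 || 0
1 | 1 | 1 | 1 | 0 || 1
1 | 1 | 1 | 1 | 1 || 1
The formula is true on 16 of the 32 rows.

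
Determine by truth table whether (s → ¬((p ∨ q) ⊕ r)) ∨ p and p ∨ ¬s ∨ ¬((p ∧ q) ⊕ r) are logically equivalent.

not equivalent

p | q | r | s || φ | ψ
0 | 0 | 0 | 0 || 1 | 1
0 | 0 | 0 | 1 || 1 | 1
0 | 0 | 1 | 0 || 1 | 1
0 | 0 | 1 | 1 || 0 | 0
0 | 1 | 0 | 0 || 1 | 1
0 | 1 | 0 | 1 || 0 | 1
0 | 1 | 1 | 0 || 1 | 1
0 | 1 | 1 | 1 || 1 | 0
1 | 0 | 0 | 0 || 1 | 1
1 | 0 | 0 | 1 || 1 | 1
1 | 0 | 1 | 0 || 1 | 1
1 | 0 | 1 | 1 || 1 | 1
1 | 1 | 0 | 0 || 1 | 1
1 | 1 | 0 | 1 || 1 | 1
1 | 1 | 1 | 0 || 1 | 1
1 | 1 | 1 | 1 || 1 | 1
The columns differ at p=0, q=1, r=0, s=1 (φ=0, ψ=1), so they are not equivalent.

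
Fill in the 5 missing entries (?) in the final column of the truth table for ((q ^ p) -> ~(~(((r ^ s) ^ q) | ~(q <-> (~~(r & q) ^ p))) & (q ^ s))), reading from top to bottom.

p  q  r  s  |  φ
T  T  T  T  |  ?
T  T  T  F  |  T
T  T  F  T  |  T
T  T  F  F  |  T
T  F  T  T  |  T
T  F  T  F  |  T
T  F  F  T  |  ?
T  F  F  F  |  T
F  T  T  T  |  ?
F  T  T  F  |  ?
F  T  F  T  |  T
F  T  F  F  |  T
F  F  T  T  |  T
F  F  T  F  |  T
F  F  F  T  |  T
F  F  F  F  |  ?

Row p=T, q=T, r=T, s=T: (q ^ p) = F, ~(~(((r ^ s) ^ q) | ~(q <-> (~~(r & q) ^ p))) & (q ^ s)) = T, so the formula = T.
Row p=T, q=F, r=F, s=T: (q ^ p) = T, ~(~(((r ^ s) ^ q) | ~(q <-> (~~(r & q) ^ p))) & (q ^ s)) = T, so the formula = T.
Row p=F, q=T, r=T, s=T: (q ^ p) = T, ~(~(((r ^ s) ^ q) | ~(q <-> (~~(r & q) ^ p))) & (q ^ s)) = T, so the formula = T.
Row p=F, q=T, r=T, s=F: (q ^ p) = T, ~(~(((r ^ s) ^ q) | ~(q <-> (~~(r & q) ^ p))) & (q ^ s)) = F, so the formula = F.
Row p=F, q=F, r=F, s=F: (q ^ p) = F, ~(~(((r ^ s) ^ q) | ~(q <-> (~~(r & q) ^ p))) & (q ^ s)) = T, so the formula = T.

T, T, T, F, T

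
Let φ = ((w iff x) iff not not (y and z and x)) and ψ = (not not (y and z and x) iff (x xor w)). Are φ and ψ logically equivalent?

not equivalent

x | y | z | w | φ | ψ
- | - | - | - | - | -
T | T | T | T | T | F
T | T | T | F | F | T
T | T | F | T | F | T
T | T | F | F | T | F
T | F | T | T | F | T
T | F | T | F | T | F
T | F | F | T | F | T
T | F | F | F | T | F
F | T | T | T | T | F
F | T | T | F | F | T
F | T | F | T | T | F
F | T | F | F | F | T
F | F | T | T | T | F
F | F | T | F | F | T
F | F | F | T | T | F
F | F | F | F | F | T
The columns differ at x=T, y=T, z=T, w=T (φ=T, ψ=F), so they are not equivalent.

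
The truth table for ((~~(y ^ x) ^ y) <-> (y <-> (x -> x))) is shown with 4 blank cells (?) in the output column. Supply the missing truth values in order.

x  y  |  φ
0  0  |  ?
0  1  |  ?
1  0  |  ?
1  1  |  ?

Row x=0, y=0: (~~(y ^ x) ^ y) = 0, (y <-> (x -> x)) = 0, so the formula = 1.
Row x=0, y=1: (~~(y ^ x) ^ y) = 0, (y <-> (x -> x)) = 1, so the formula = 0.
Row x=1, y=0: (~~(y ^ x) ^ y) = 1, (y <-> (x -> x)) = 0, so the formula = 0.
Row x=1, y=1: (~~(y ^ x) ^ y) = 1, (y <-> (x -> x)) = 1, so the formula = 1.

1, 0, 0, 1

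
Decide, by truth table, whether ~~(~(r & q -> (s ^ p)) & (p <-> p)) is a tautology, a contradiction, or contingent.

contingent

p | q | r | s || φ
T | T | T | T || T
T | T | T | F || F
T | T | F | T || F
T | T | F | F || F
T | F | T | T || F
T | F | T | F || F
T | F | F | T || F
T | F | F | F || F
F | T | T | T || F
F | T | T | F || T
F | T | F | T || F
F | T | F | F || F
F | F | T | T || F
F | F | T | F || F
F | F | F | T || F
F | F | F | F || F
2 of 16 rows are T, so the formula is contingent.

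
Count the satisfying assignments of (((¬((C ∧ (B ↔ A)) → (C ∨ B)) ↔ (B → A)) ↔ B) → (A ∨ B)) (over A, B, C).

6

A | B | C | (B ↔ A) | (C ∧ (B ↔ A)) | (C ∨ B) | ((C ∧ (B ↔ A)) → (C ∨ B)) | ¬((C ∧ (B ↔ A)) → (C ∨ B)) | (B → A) | (A ∨ B) | φ
- | - | - | ------- | ------------- | ------- | ------------------------- | -------------------------- | ------- | ------- | -
0 | 0 | 0 |    1    |       0       |    0    |             1             |             0              |    1    |    0    | 0
0 | 0 | 1 |    1    |       1       |    1    |             1             |             0              |    1    |    0    | 0
0 | 1 | 0 |    0    |       0       |    1    |             1             |             0              |    0    |    1    | 1
0 | 1 | 1 |    0    |       0       |    1    |             1             |             0              |    0    |    1    | 1
1 | 0 | 0 |    0    |       0       |    0    |             1             |             0              |    1    |    1    | 1
1 | 0 | 1 |    0    |       0       |    1    |             1             |             0              |    1    |    1    | 1
1 | 1 | 0 |    1    |       0       |    1    |             1             |             0              |    1    |    1    | 1
1 | 1 | 1 |    1    |       1       |    1    |             1             |             0              |    1    |    1    | 1
The formula is true on 6 of the 8 rows.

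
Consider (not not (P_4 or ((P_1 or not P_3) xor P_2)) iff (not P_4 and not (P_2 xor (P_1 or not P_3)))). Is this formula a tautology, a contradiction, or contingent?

P_1 | P_2 | P_3 | P_4 || not P_3 | (P_1 or not P_3) | ((P_1 or not P_3) xor P_2) | not P_4 | (P_2 xor (P_1 or not P_3)) | φ
 1  |  1  |  1  |  1  ||    0    |        1         |             0              |    0    |             0              | 0
 1  |  1  |  1  |  0  ||    0    |        1         |             0              |    1    |             0              | 0
 1  |  1  |  0  |  1  ||    1    |        1         |             0              |    0    |             0              | 0
 1  |  1  |  0  |  0  ||    1    |        1         |             0              |    1    |             0              | 0
 1  |  0  |  1  |  1  ||    0    |        1         |             1              |    0    |             1              | 0
 1  |  0  |  1  |  0  ||    0    |        1         |             1              |    1    |             1              | 0
 1  |  0  |  0  |  1  ||    1    |        1         |             1              |    0    |             1              | 0
 1  |  0  |  0  |  0  ||    1    |        1         |             1              |    1    |             1              | 0
 0  |  1  |  1  |  1  ||    0    |        0         |             1              |    0    |             1              | 0
 0  |  1  |  1  |  0  ||    0    |        0         |             1              |    1    |             1              | 0
 0  |  1  |  0  |  1  ||    1    |        1         |             0              |    0    |             0              | 0
 0  |  1  |  0  |  0  ||    1    |        1         |             0              |    1    |             0              | 0
 0  |  0  |  1  |  1  ||    0    |        0         |             0              |    0    |             0              | 0
 0  |  0  |  1  |  0  ||    0    |        0         |             0              |    1    |             0              | 0
 0  |  0  |  0  |  1  ||    1    |        1         |             1              |    0    |             1              | 0
 0  |  0  |  0  |  0  ||    1    |        1         |             1              |    1    |             1              | 0
Every row is 0, so the formula is a contradiction.

contradiction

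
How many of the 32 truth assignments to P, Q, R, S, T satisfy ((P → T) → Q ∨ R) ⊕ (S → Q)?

P | Q | R | S | T || (((P → T) → (Q ∨ R)) ⊕ (S → Q))
T | T | T | T | T ||                F               
T | T | T | T | F ||                F               
T | T | T | F | T ||                F               
T | T | T | F | F ||                F               
T | T | F | T | T ||                F               
T | T | F | T | F ||                F               
T | T | F | F | T ||                F               
T | T | F | F | F ||                F               
T | F | T | T | T ||                T               
T | F | T | T | F ||                T               
T | F | T | F | T ||                F               
T | F | T | F | F ||                F               
T | F | F | T | T ||                F               
T | F | F | T | F ||                T               
T | F | F | F | T ||                T               
T | F | F | F | F ||                F               
F | T | T | T | T ||                F               
F | T | T | T | F ||                F               
F | T | T | F | T ||                F               
F | T | T | F | F ||                F               
F | T | F | T | T ||                F               
F | T | F | T | F ||                F               
F | T | F | F | T ||                F               
F | T | F | F | F ||                F               
F | F | T | T | T ||                T               
F | F | T | T | F ||                T               
F | F | T | F | T ||                F               
F | F | T | F | F ||                F               
F | F | F | T | T ||                F               
F | F | F | T | F ||                F               
F | F | F | F | T ||                T               
F | F | F | F | F ||                T               
The formula is true on 8 of the 32 rows.

8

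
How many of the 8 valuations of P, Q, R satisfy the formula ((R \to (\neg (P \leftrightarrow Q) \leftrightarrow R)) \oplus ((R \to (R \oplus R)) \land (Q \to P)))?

P | Q | R | φ
- | - | - | -
T | T | T | F
T | T | F | F
T | F | T | T
T | F | F | F
F | T | T | T
F | T | F | T
F | F | T | F
F | F | F | F
The formula is true on 3 of the 8 rows.

3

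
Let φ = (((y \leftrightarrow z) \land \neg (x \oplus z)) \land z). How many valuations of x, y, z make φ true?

1

x  y  z  |  φ
0  0  0  |  0
0  0  1  |  0
0  1  0  |  0
0  1  1  |  0
1  0  0  |  0
1  0  1  |  0
1  1  0  |  0
1  1  1  |  1
The formula is true on 1 of the 8 rows.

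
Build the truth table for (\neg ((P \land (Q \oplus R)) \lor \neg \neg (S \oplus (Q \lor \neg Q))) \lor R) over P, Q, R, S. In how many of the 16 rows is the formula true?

11

P | Q | R | S || (Q \oplus R) | (P \land (Q \oplus R)) | \neg Q | (Q \lor \neg Q) | (S \oplus (Q \lor \neg Q)) | φ
0 | 0 | 0 | 0 ||      0       |           0            |   1    |        1        |             1              | 0
0 | 0 | 0 | 1 ||      0       |           0            |   1    |        1        |             0              | 1
0 | 0 | 1 | 0 ||      1       |           0            |   1    |        1        |             1              | 1
0 | 0 | 1 | 1 ||      1       |           0            |   1    |        1        |             0              | 1
0 | 1 | 0 | 0 ||      1       |           0            |   0    |        1        |             1              | 0
0 | 1 | 0 | 1 ||      1       |           0            |   0    |        1        |             0              | 1
0 | 1 | 1 | 0 ||      0       |           0            |   0    |        1        |             1              | 1
0 | 1 | 1 | 1 ||      0       |           0            |   0    |        1        |             0              | 1
1 | 0 | 0 | 0 ||      0       |           0            |   1    |        1        |             1              | 0
1 | 0 | 0 | 1 ||      0       |           0            |   1    |        1        |             0              | 1
1 | 0 | 1 | 0 ||      1       |           1            |   1    |        1        |             1              | 1
1 | 0 | 1 | 1 ||      1       |           1            |   1    |        1        |             0              | 1
1 | 1 | 0 | 0 ||      1       |           1            |   0    |        1        |             1              | 0
1 | 1 | 0 | 1 ||      1       |           1            |   0    |        1        |             0              | 0
1 | 1 | 1 | 0 ||      0       |           0            |   0    |        1        |             1              | 1
1 | 1 | 1 | 1 ||      0       |           0            |   0    |        1        |             0              | 1
The formula is true on 11 of the 16 rows.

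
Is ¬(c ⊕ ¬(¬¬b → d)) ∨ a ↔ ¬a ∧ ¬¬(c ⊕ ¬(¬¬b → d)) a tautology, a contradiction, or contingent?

a  b  c  d  |  φ
1  1  1  1  |  0
1  1  1  0  |  0
1  1  0  1  |  0
1  1  0  0  |  0
1  0  1  1  |  0
1  0  1  0  |  0
1  0  0  1  |  0
1  0  0  0  |  0
0  1  1  1  |  0
0  1  1  0  |  0
0  1  0  1  |  0
0  1  0  0  |  0
0  0  1  1  |  0
0  0  1  0  |  0
0  0  0  1  |  0
0  0  0  0  |  0
Every row is 0, so the formula is a contradiction.

contradiction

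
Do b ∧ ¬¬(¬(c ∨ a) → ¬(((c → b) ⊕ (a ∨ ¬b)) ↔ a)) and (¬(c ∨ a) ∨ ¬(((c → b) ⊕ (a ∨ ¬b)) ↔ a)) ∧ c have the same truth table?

not equivalent

a | b | c | φ | ψ
- | - | - | - | -
T | T | T | T | T
T | T | F | T | F
T | F | T | F | F
T | F | F | F | F
F | T | T | T | T
F | T | F | T | F
F | F | T | F | T
F | F | F | F | F
The columns differ at a=T, b=T, c=F (φ=T, ψ=F), so they are not equivalent.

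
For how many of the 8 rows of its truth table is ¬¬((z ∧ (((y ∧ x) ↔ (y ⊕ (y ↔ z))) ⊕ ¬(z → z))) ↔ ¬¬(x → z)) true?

5

x | y | z | (y ∧ x) | (y ↔ z) | (y ⊕ (y ↔ z)) | ((y ∧ x) ↔ (y ⊕ (y ↔ z))) | (z → z) | ¬(z → z) | (x → z) | ¬(x → z) | ¬¬(x → z) | φ
- | - | - | ------- | ------- | ------------- | ------------------------- | ------- | -------- | ------- | -------- | --------- | -
T | T | T |    T    |    T    |       F       |             F             |    T    |    F     |    T    |    F     |     T     | F
T | T | F |    T    |    F    |       T       |             T             |    T    |    F     |    F    |    T     |     F     | T
T | F | T |    F    |    F    |       F       |             T             |    T    |    F     |    T    |    F     |     T     | T
T | F | F |    F    |    T    |       T       |             F             |    T    |    F     |    F    |    T     |     F     | T
F | T | T |    F    |    T    |       F       |             T             |    T    |    F     |    T    |    F     |     T     | T
F | T | F |    F    |    F    |       T       |             F             |    T    |    F     |    T    |    F     |     T     | F
F | F | T |    F    |    F    |       F       |             T             |    T    |    F     |    T    |    F     |     T     | T
F | F | F |    F    |    T    |       T       |             F             |    T    |    F     |    T    |    F     |     T     | F
The formula is true on 5 of the 8 rows.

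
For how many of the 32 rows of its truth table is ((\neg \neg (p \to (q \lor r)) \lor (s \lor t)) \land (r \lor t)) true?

p | q | r | s | t | φ
- | - | - | - | - | -
0 | 0 | 0 | 0 | 0 | 0
0 | 0 | 0 | 0 | 1 | 1
0 | 0 | 0 | 1 | 0 | 0
0 | 0 | 0 | 1 | 1 | 1
0 | 0 | 1 | 0 | 0 | 1
0 | 0 | 1 | 0 | 1 | 1
0 | 0 | 1 | 1 | 0 | 1
0 | 0 | 1 | 1 | 1 | 1
0 | 1 | 0 | 0 | 0 | 0
0 | 1 | 0 | 0 | 1 | 1
0 | 1 | 0 | 1 | 0 | 0
0 | 1 | 0 | 1 | 1 | 1
0 | 1 | 1 | 0 | 0 | 1
0 | 1 | 1 | 0 | 1 | 1
0 | 1 | 1 | 1 | 0 | 1
0 | 1 | 1 | 1 | 1 | 1
1 | 0 | 0 | 0 | 0 | 0
1 | 0 | 0 | 0 | 1 | 1
1 | 0 | 0 | 1 | 0 | 0
1 | 0 | 0 | 1 | 1 | 1
1 | 0 | 1 | 0 | 0 | 1
1 | 0 | 1 | 0 | 1 | 1
1 | 0 | 1 | 1 | 0 | 1
1 | 0 | 1 | 1 | 1 | 1
1 | 1 | 0 | 0 | 0 | 0
1 | 1 | 0 | 0 | 1 | 1
1 | 1 | 0 | 1 | 0 | 0
1 | 1 | 0 | 1 | 1 | 1
1 | 1 | 1 | 0 | 0 | 1
1 | 1 | 1 | 0 | 1 | 1
1 | 1 | 1 | 1 | 0 | 1
1 | 1 | 1 | 1 | 1 | 1
The formula is true on 24 of the 32 rows.

24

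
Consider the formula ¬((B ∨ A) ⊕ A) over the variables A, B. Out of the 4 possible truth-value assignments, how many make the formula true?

A  B  |  (B ∨ A)  ((B ∨ A) ⊕ A)  ¬((B ∨ A) ⊕ A)
1  1  |     1           0              1       
1  0  |     1           0              1       
0  1  |     1           1              0       
0  0  |     0           0              1       
The formula is true on 3 of the 4 rows.

3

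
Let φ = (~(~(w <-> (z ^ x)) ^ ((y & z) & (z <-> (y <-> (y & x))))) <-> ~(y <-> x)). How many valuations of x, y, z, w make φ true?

x | y | z | w | (z ^ x) | (w <-> (z ^ x)) | ~(w <-> (z ^ x)) | (y & z) | (y & x) | (y <-> (y & x)) | (z <-> (y <-> (y & x))) | (y <-> x) | ~(y <-> x) | φ
- | - | - | - | ------- | --------------- | ---------------- | ------- | ------- | --------------- | ----------------------- | --------- | ---------- | -
T | T | T | T |    F    |        F        |        T         |    T    |    T    |        T        |            T            |     T     |     F      | F
T | T | T | F |    F    |        T        |        F         |    T    |    T    |        T        |            T            |     T     |     F      | T
T | T | F | T |    T    |        T        |        F         |    F    |    T    |        T        |            F            |     T     |     F      | F
T | T | F | F |    T    |        F        |        T         |    F    |    T    |        T        |            F            |     T     |     F      | T
T | F | T | T |    F    |        F        |        T         |    F    |    F    |        T        |            T            |     F     |     T      | F
T | F | T | F |    F    |        T        |        F         |    F    |    F    |        T        |            T            |     F     |     T      | T
T | F | F | T |    T    |        T        |        F         |    F    |    F    |        T        |            F            |     F     |     T      | T
T | F | F | F |    T    |        F        |        T         |    F    |    F    |        T        |            F            |     F     |     T      | F
F | T | T | T |    T    |        T        |        F         |    T    |    F    |        F        |            F            |     F     |     T      | T
F | T | T | F |    T    |        F        |        T         |    T    |    F    |        F        |            F            |     F     |     T      | F
F | T | F | T |    F    |        F        |        T         |    F    |    F    |        F        |            T            |     F     |     T      | F
F | T | F | F |    F    |        T        |        F         |    F    |    F    |        F        |            T            |     F     |     T      | T
F | F | T | T |    T    |        T        |        F         |    F    |    F    |        T        |            T            |     T     |     F      | F
F | F | T | F |    T    |        F        |        T         |    F    |    F    |        T        |            T            |     T     |     F      | T
F | F | F | T |    F    |        F        |        T         |    F    |    F    |        T        |            F            |     T     |     F      | T
F | F | F | F |    F    |        T        |        F         |    F    |    F    |        T        |            F            |     T     |     F      | F
The formula is true on 8 of the 16 rows.

8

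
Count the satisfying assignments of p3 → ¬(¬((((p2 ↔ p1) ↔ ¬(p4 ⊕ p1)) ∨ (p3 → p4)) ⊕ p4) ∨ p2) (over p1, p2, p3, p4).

  p1  |   p2  |   p3  |   p4  || (p2 ↔ p1) | (p4 ⊕ p1) | ¬(p4 ⊕ p1) | ((p2 ↔ p1) ↔ ¬(p4 ⊕ p1)) | (p3 → p4) |   φ  
False | False | False | False ||    True   |   False   |    True    |           True           |    True   |  True
False | False | False |  True ||    True   |    True   |   False    |          False           |    True   |  True
False | False |  True | False ||    True   |   False   |    True    |           True           |   False   |  True
False | False |  True |  True ||    True   |    True   |   False    |          False           |    True   | False
False |  True | False | False ||   False   |   False   |    True    |          False           |    True   |  True
False |  True | False |  True ||   False   |    True   |   False    |           True           |    True   |  True
False |  True |  True | False ||   False   |   False   |    True    |          False           |   False   | False
False |  True |  True |  True ||   False   |    True   |   False    |           True           |    True   | False
 True | False | False | False ||   False   |    True   |   False    |           True           |    True   |  True
 True | False | False |  True ||   False   |   False   |    True    |          False           |    True   |  True
 True | False |  True | False ||   False   |    True   |   False    |           True           |   False   |  True
 True | False |  True |  True ||   False   |   False   |    True    |          False           |    True   | False
 True |  True | False | False ||    True   |    True   |   False    |          False           |    True   |  True
 True |  True | False |  True ||    True   |   False   |    True    |           True           |    True   |  True
 True |  True |  True | False ||    True   |    True   |   False    |          False           |   False   | False
 True |  True |  True |  True ||    True   |   False   |    True    |           True           |    True   | False
The formula is true on 10 of the 16 rows.

10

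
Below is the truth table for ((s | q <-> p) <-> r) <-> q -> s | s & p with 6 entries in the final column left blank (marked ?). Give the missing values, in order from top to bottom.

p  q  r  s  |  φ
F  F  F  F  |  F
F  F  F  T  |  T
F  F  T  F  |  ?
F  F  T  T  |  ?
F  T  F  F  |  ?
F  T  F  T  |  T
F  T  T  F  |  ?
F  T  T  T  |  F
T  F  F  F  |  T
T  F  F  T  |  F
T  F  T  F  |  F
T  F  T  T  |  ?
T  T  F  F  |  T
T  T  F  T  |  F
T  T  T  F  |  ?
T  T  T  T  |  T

T, F, F, T, T, F

Row p=F, q=F, r=T, s=F: ((s | q <-> p) <-> r) = T, (q -> s | s & p) = T, so the formula = T.
Row p=F, q=F, r=T, s=T: ((s | q <-> p) <-> r) = F, (q -> s | s & p) = T, so the formula = F.
Row p=F, q=T, r=F, s=F: ((s | q <-> p) <-> r) = T, (q -> s | s & p) = F, so the formula = F.
Row p=F, q=T, r=T, s=F: ((s | q <-> p) <-> r) = F, (q -> s | s & p) = F, so the formula = T.
Row p=T, q=F, r=T, s=T: ((s | q <-> p) <-> r) = T, (q -> s | s & p) = T, so the formula = T.
Row p=T, q=T, r=T, s=F: ((s | q <-> p) <-> r) = T, (q -> s | s & p) = F, so the formula = F.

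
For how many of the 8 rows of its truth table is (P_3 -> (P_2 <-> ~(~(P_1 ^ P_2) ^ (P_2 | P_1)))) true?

P_1  P_2  P_3     (P_1 ^ P_2)  ~(P_1 ^ P_2)  (P_2 | P_1)  (~(P_1 ^ P_2) ^ (P_2 | P_1))  φ
 F    F    F           F            T             F                    T                T
 F    F    T           F            T             F                    T                T
 F    T    F           T            F             T                    T                T
 F    T    T           T            F             T                    T                F
 T    F    F           T            F             T                    T                T
 T    F    T           T            F             T                    T                T
 T    T    F           F            T             T                    F                T
 T    T    T           F            T             T                    F                T
The formula is true on 7 of the 8 rows.

7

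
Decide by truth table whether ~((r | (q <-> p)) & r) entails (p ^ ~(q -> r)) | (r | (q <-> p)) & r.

no

p | q | r || φ | ψ
T | T | T || F | T
T | T | F || T | F
T | F | T || F | T
T | F | F || T | T
F | T | T || F | T
F | T | F || T | T
F | F | T || F | T
F | F | F || T | F
At p=T, q=T, r=F we have φ true but ψ false, so φ does not entail ψ.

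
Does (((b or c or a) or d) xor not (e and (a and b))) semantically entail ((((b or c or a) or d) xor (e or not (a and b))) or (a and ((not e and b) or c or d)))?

a  b  c  d  e  |  φ  ψ
F  F  F  F  F  |  T  T
F  F  F  F  T  |  T  T
F  F  F  T  F  |  F  F
F  F  F  T  T  |  F  F
F  F  T  F  F  |  F  F
F  F  T  F  T  |  F  F
F  F  T  T  F  |  F  F
F  F  T  T  T  |  F  F
F  T  F  F  F  |  F  F
F  T  F  F  T  |  F  F
F  T  F  T  F  |  F  F
F  T  F  T  T  |  F  F
F  T  T  F  F  |  F  F
F  T  T  F  T  |  F  F
F  T  T  T  F  |  F  F
F  T  T  T  T  |  F  F
T  F  F  F  F  |  F  F
T  F  F  F  T  |  F  F
T  F  F  T  F  |  F  T
T  F  F  T  T  |  F  T
T  F  T  F  F  |  F  T
T  F  T  F  T  |  F  T
T  F  T  T  F  |  F  T
T  F  T  T  T  |  F  T
T  T  F  F  F  |  F  T
T  T  F  F  T  |  T  F
T  T  F  T  F  |  F  T
T  T  F  T  T  |  T  T
T  T  T  F  F  |  F  T
T  T  T  F  T  |  T  T
T  T  T  T  F  |  F  T
T  T  T  T  T  |  T  T
At a=T, b=T, c=F, d=F, e=T we have φ true but ψ false, so φ does not entail ψ.

no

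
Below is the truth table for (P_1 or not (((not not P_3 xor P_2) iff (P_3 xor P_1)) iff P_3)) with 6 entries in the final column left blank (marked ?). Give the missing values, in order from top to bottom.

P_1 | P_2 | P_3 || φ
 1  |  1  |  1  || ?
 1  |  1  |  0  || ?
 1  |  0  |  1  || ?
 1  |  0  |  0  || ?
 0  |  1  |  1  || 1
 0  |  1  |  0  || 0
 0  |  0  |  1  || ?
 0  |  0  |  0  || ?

1, 1, 1, 1, 0, 1

Row P_1=1, P_2=1, P_3=1: not (((not not P_3 xor P_2) iff (P_3 xor P_1)) iff P_3) = 0, so the formula = 1.
Row P_1=1, P_2=1, P_3=0: not (((not not P_3 xor P_2) iff (P_3 xor P_1)) iff P_3) = 1, so the formula = 1.
Row P_1=1, P_2=0, P_3=1: not (((not not P_3 xor P_2) iff (P_3 xor P_1)) iff P_3) = 1, so the formula = 1.
Row P_1=1, P_2=0, P_3=0: not (((not not P_3 xor P_2) iff (P_3 xor P_1)) iff P_3) = 0, so the formula = 1.
Row P_1=0, P_2=0, P_3=1: not (((not not P_3 xor P_2) iff (P_3 xor P_1)) iff P_3) = 0, so the formula = 0.
Row P_1=0, P_2=0, P_3=0: not (((not not P_3 xor P_2) iff (P_3 xor P_1)) iff P_3) = 1, so the formula = 1.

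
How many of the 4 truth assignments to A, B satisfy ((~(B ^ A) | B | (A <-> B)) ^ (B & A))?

A  B     (B ^ A)  ~(B ^ A)  (A <-> B)  (~(B ^ A) | B | (A <-> B))  (B & A)  φ
1  1        0        1          1                  1                  1     0
1  0        1        0          0                  0                  0     0
0  1        1        0          0                  1                  0     1
0  0        0        1          1                  1                  0     1
The formula is true on 2 of the 4 rows.

2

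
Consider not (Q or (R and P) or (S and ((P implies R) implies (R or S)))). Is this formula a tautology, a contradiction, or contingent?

P | Q | R | S || φ
T | T | T | T || F
T | T | T | F || F
T | T | F | T || F
T | T | F | F || F
T | F | T | T || F
T | F | T | F || F
T | F | F | T || F
T | F | F | F || T
F | T | T | T || F
F | T | T | F || F
F | T | F | T || F
F | T | F | F || F
F | F | T | T || F
F | F | T | F || T
F | F | F | T || F
F | F | F | F || T
3 of 16 rows are T, so the formula is contingent.

contingent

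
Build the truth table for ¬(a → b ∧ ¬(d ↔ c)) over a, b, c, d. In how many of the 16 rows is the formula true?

a  b  c  d  |  ¬(a → (b ∧ ¬(d ↔ c)))
T  T  T  T  |            T          
T  T  T  F  |            F          
T  T  F  T  |            F          
T  T  F  F  |            T          
T  F  T  T  |            T          
T  F  T  F  |            T          
T  F  F  T  |            T          
T  F  F  F  |            T          
F  T  T  T  |            F          
F  T  T  F  |            F          
F  T  F  T  |            F          
F  T  F  F  |            F          
F  F  T  T  |            F          
F  F  T  F  |            F          
F  F  F  T  |            F          
F  F  F  F  |            F          
The formula is true on 6 of the 16 rows.

6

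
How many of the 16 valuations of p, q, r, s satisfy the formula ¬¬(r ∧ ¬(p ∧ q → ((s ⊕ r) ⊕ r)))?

p  q  r  s  |  φ
F  F  F  F  |  F
F  F  F  T  |  F
F  F  T  F  |  F
F  F  T  T  |  F
F  T  F  F  |  F
F  T  F  T  |  F
F  T  T  F  |  F
F  T  T  T  |  F
T  F  F  F  |  F
T  F  F  T  |  F
T  F  T  F  |  F
T  F  T  T  |  F
T  T  F  F  |  F
T  T  F  T  |  F
T  T  T  F  |  T
T  T  T  T  |  F
The formula is true on 1 of the 16 rows.

1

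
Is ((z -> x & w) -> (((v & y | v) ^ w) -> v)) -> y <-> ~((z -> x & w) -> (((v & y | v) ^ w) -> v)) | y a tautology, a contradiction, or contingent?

tautology

  x      y      z      w      v    |    φ  
 True   True   True   True   True  |   True
 True   True   True   True  False  |   True
 True   True   True  False   True  |   True
 True   True   True  False  False  |   True
 True   True  False   True   True  |   True
 True   True  False   True  False  |   True
 True   True  False  False   True  |   True
 True   True  False  False  False  |   True
 True  False   True   True   True  |   True
 True  False   True   True  False  |   True
 True  False   True  False   True  |   True
 True  False   True  False  False  |   True
 True  False  False   True   True  |   True
 True  False  False   True  False  |   True
 True  False  False  False   True  |   True
 True  False  False  False  False  |   True
False   True   True   True   True  |   True
False   True   True   True  False  |   True
False   True   True  False   True  |   True
False   True   True  False  False  |   True
False   True  False   True   True  |   True
False   True  False   True  False  |   True
False   True  False  False   True  |   True
False   True  False  False  False  |   True
False  False   True   True   True  |   True
False  False   True   True  False  |   True
False  False   True  False   True  |   True
False  False   True  False  False  |   True
False  False  False   True   True  |   True
False  False  False   True  False  |   True
False  False  False  False   True  |   True
False  False  False  False  False  |   True
Every row is True, so the formula is a tautology.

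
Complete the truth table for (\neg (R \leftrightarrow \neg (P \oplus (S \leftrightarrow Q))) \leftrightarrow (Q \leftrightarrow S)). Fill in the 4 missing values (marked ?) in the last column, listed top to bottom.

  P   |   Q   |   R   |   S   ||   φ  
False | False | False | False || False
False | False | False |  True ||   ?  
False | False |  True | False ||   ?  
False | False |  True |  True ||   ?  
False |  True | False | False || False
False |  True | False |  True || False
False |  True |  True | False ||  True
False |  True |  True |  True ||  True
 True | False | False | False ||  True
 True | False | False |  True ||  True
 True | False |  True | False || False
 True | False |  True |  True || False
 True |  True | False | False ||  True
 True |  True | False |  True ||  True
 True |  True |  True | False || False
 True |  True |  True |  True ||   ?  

Row P=False, Q=False, R=False, S=True: \neg (R \leftrightarrow \neg (P \oplus (S \leftrightarrow Q))) = True, (Q \leftrightarrow S) = False, so the formula = False.
Row P=False, Q=False, R=True, S=False: \neg (R \leftrightarrow \neg (P \oplus (S \leftrightarrow Q))) = True, (Q \leftrightarrow S) = True, so the formula = True.
Row P=False, Q=False, R=True, S=True: \neg (R \leftrightarrow \neg (P \oplus (S \leftrightarrow Q))) = False, (Q \leftrightarrow S) = False, so the formula = True.
Row P=True, Q=True, R=True, S=True: \neg (R \leftrightarrow \neg (P \oplus (S \leftrightarrow Q))) = False, (Q \leftrightarrow S) = True, so the formula = False.

False, True, True, False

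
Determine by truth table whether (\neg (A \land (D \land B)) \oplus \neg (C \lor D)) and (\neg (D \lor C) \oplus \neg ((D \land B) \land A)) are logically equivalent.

equivalent

  A      B      C      D    |    φ      ψ  
False  False  False  False  |  False  False
False  False  False   True  |   True   True
False  False   True  False  |   True   True
False  False   True   True  |   True   True
False   True  False  False  |  False  False
False   True  False   True  |   True   True
False   True   True  False  |   True   True
False   True   True   True  |   True   True
 True  False  False  False  |  False  False
 True  False  False   True  |   True   True
 True  False   True  False  |   True   True
 True  False   True   True  |   True   True
 True   True  False  False  |  False  False
 True   True  False   True  |  False  False
 True   True   True  False  |   True   True
 True   True   True   True  |  False  False
The columns for φ and ψ agree on every row, so they are logically equivalent.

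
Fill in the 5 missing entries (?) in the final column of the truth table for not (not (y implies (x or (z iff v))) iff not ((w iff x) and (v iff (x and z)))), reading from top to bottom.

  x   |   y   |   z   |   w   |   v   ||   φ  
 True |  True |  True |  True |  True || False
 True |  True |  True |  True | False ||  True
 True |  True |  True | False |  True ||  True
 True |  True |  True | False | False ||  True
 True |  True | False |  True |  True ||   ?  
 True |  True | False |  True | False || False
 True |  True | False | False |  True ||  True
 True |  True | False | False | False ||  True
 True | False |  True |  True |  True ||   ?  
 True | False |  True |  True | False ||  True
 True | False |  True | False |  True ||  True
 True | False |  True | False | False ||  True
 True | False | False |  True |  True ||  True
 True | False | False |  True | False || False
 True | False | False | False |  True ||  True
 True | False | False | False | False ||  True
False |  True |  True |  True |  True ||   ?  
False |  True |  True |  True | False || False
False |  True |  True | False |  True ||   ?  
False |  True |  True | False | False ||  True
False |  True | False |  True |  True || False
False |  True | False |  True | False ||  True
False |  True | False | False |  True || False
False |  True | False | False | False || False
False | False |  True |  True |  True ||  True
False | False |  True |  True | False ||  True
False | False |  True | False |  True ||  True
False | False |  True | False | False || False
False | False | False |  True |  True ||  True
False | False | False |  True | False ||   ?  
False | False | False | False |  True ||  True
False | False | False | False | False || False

Row 5: not (y implies (x or (z iff v))) = False, not ((w iff x) and (v iff (x and z))) = True, (not (y implies (x or (z iff v))) iff not ((w iff x) and (v iff (x and z)))) = False, so the formula = True.
Row 9: not (y implies (x or (z iff v))) = False, not ((w iff x) and (v iff (x and z))) = False, (not (y implies (x or (z iff v))) iff not ((w iff x) and (v iff (x and z)))) = True, so the formula = False.
Row 17: not (y implies (x or (z iff v))) = False, not ((w iff x) and (v iff (x and z))) = True, (not (y implies (x or (z iff v))) iff not ((w iff x) and (v iff (x and z)))) = False, so the formula = True.
Row 19: not (y implies (x or (z iff v))) = False, not ((w iff x) and (v iff (x and z))) = True, (not (y implies (x or (z iff v))) iff not ((w iff x) and (v iff (x and z)))) = False, so the formula = True.
Row 30: not (y implies (x or (z iff v))) = False, not ((w iff x) and (v iff (x and z))) = True, (not (y implies (x or (z iff v))) iff not ((w iff x) and (v iff (x and z)))) = False, so the formula = True.

True, False, True, True, True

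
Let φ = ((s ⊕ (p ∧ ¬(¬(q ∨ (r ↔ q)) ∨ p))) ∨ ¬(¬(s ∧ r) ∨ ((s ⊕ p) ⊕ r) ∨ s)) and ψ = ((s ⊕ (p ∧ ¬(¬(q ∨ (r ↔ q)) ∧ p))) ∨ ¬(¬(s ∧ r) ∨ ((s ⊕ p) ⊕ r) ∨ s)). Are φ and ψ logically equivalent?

not equivalent

p | q | r | s | φ | ψ
- | - | - | - | - | -
1 | 1 | 1 | 1 | 1 | 0
1 | 1 | 1 | 0 | 0 | 1
1 | 1 | 0 | 1 | 1 | 0
1 | 1 | 0 | 0 | 0 | 1
1 | 0 | 1 | 1 | 1 | 1
1 | 0 | 1 | 0 | 0 | 0
1 | 0 | 0 | 1 | 1 | 0
1 | 0 | 0 | 0 | 0 | 1
0 | 1 | 1 | 1 | 1 | 1
0 | 1 | 1 | 0 | 0 | 0
0 | 1 | 0 | 1 | 1 | 1
0 | 1 | 0 | 0 | 0 | 0
0 | 0 | 1 | 1 | 1 | 1
0 | 0 | 1 | 0 | 0 | 0
0 | 0 | 0 | 1 | 1 | 1
0 | 0 | 0 | 0 | 0 | 0
The columns differ at p=1, q=1, r=1, s=1 (φ=1, ψ=0), so they are not equivalent.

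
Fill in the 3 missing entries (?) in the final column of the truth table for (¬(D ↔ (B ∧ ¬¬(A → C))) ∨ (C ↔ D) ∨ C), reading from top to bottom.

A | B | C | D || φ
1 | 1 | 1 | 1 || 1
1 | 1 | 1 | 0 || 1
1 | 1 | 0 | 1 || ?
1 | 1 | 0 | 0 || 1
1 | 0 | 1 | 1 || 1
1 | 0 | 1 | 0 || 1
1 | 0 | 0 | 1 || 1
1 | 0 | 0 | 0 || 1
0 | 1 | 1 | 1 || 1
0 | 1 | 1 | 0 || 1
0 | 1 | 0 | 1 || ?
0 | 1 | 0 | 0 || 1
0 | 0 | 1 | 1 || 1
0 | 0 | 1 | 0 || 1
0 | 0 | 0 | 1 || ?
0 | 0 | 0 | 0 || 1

Row A=1, B=1, C=0, D=1: ¬(D ↔ (B ∧ ¬¬(A → C))) = 1, (C ↔ D) = 0, so the formula = 1.
Row A=0, B=1, C=0, D=1: ¬(D ↔ (B ∧ ¬¬(A → C))) = 0, (C ↔ D) = 0, so the formula = 0.
Row A=0, B=0, C=0, D=1: ¬(D ↔ (B ∧ ¬¬(A → C))) = 1, (C ↔ D) = 0, so the formula = 1.

1, 0, 1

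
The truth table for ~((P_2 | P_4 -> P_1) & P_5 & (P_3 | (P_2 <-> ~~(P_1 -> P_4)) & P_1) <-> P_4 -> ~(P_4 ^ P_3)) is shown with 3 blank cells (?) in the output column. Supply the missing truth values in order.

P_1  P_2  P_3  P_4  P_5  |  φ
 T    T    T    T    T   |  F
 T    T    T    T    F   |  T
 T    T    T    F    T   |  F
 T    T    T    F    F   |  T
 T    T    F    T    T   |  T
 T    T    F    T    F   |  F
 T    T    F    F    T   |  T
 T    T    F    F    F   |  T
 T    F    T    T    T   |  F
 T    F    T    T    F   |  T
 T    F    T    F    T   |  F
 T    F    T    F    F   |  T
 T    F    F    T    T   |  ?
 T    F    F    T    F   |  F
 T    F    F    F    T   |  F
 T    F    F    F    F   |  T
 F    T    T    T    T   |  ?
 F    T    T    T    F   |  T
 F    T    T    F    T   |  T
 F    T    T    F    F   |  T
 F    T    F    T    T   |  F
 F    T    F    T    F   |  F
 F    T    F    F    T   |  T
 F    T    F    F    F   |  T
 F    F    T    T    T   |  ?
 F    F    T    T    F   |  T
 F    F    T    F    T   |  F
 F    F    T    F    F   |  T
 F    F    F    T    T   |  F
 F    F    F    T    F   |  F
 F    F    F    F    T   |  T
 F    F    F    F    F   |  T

Row 13: ((P_2 | P_4 -> P_1) & P_5 & (P_3 | (P_2 <-> ~~(P_1 -> P_4)) & P_1)) = F, (P_4 -> ~(P_4 ^ P_3)) = F, ((P_2 | P_4 -> P_1) & P_5 & (P_3 | (P_2 <-> ~~(P_1 -> P_4)) & P_1) <-> P_4 -> ~(P_4 ^ P_3)) = T, so the formula = F.
Row 17: ((P_2 | P_4 -> P_1) & P_5 & (P_3 | (P_2 <-> ~~(P_1 -> P_4)) & P_1)) = F, (P_4 -> ~(P_4 ^ P_3)) = T, ((P_2 | P_4 -> P_1) & P_5 & (P_3 | (P_2 <-> ~~(P_1 -> P_4)) & P_1) <-> P_4 -> ~(P_4 ^ P_3)) = F, so the formula = T.
Row 25: ((P_2 | P_4 -> P_1) & P_5 & (P_3 | (P_2 <-> ~~(P_1 -> P_4)) & P_1)) = F, (P_4 -> ~(P_4 ^ P_3)) = T, ((P_2 | P_4 -> P_1) & P_5 & (P_3 | (P_2 <-> ~~(P_1 -> P_4)) & P_1) <-> P_4 -> ~(P_4 ^ P_3)) = F, so the formula = T.

F, T, T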